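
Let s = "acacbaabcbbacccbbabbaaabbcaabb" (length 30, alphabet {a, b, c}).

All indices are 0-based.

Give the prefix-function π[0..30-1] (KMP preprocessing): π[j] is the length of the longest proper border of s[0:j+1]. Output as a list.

[0, 0, 1, 2, 0, 1, 1, 0, 0, 0, 0, 1, 2, 0, 0, 0, 0, 1, 0, 0, 1, 1, 1, 0, 0, 0, 1, 1, 0, 0]

π[0] = 0
j=1 s[j]='c': π[1]=0 (border '')
j=2 s[j]='a': π[2]=1 (border 'a')
j=3 s[j]='c': π[3]=2 (border 'ac')
j=4 s[j]='b': k: 2→0; π[4]=0 (border '')
j=5 s[j]='a': π[5]=1 (border 'a')
j=6 s[j]='a': k: 1→0; π[6]=1 (border 'a')
j=7 s[j]='b': k: 1→0; π[7]=0 (border '')
j=8 s[j]='c': π[8]=0 (border '')
j=9 s[j]='b': π[9]=0 (border '')
j=10 s[j]='b': π[10]=0 (border '')
j=11 s[j]='a': π[11]=1 (border 'a')
j=12 s[j]='c': π[12]=2 (border 'ac')
j=13 s[j]='c': k: 2→0; π[13]=0 (border '')
j=14 s[j]='c': π[14]=0 (border '')
j=15 s[j]='b': π[15]=0 (border '')
j=16 s[j]='b': π[16]=0 (border '')
j=17 s[j]='a': π[17]=1 (border 'a')
j=18 s[j]='b': k: 1→0; π[18]=0 (border '')
j=19 s[j]='b': π[19]=0 (border '')
j=20 s[j]='a': π[20]=1 (border 'a')
j=21 s[j]='a': k: 1→0; π[21]=1 (border 'a')
j=22 s[j]='a': k: 1→0; π[22]=1 (border 'a')
j=23 s[j]='b': k: 1→0; π[23]=0 (border '')
j=24 s[j]='b': π[24]=0 (border '')
j=25 s[j]='c': π[25]=0 (border '')
j=26 s[j]='a': π[26]=1 (border 'a')
j=27 s[j]='a': k: 1→0; π[27]=1 (border 'a')
j=28 s[j]='b': k: 1→0; π[28]=0 (border '')
j=29 s[j]='b': π[29]=0 (border '')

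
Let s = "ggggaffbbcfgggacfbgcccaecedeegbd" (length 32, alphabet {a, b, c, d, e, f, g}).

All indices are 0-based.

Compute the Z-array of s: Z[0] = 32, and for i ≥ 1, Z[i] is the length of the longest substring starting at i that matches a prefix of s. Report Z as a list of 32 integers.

[32, 3, 2, 1, 0, 0, 0, 0, 0, 0, 0, 3, 2, 1, 0, 0, 0, 0, 1, 0, 0, 0, 0, 0, 0, 0, 0, 0, 0, 1, 0, 0]

Z[0]=32
i=1: i≥r, start 0; Z[1]=3 extend→box=[1,4)
i=2: min(r-i=2, Z[1]=3)=2; Z[2]=2
i=3: min(r-i=1, Z[2]=2)=1; Z[3]=1
i=4: i≥r, start 0; Z[4]=0
i=5: i≥r, start 0; Z[5]=0
i=6: i≥r, start 0; Z[6]=0
i=7: i≥r, start 0; Z[7]=0
i=8: i≥r, start 0; Z[8]=0
i=9: i≥r, start 0; Z[9]=0
i=10: i≥r, start 0; Z[10]=0
i=11: i≥r, start 0; Z[11]=3 extend→box=[11,14)
i=12: min(r-i=2, Z[1]=3)=2; Z[12]=2
i=13: min(r-i=1, Z[2]=2)=1; Z[13]=1
i=14: i≥r, start 0; Z[14]=0
i=15: i≥r, start 0; Z[15]=0
i=16: i≥r, start 0; Z[16]=0
i=17: i≥r, start 0; Z[17]=0
i=18: i≥r, start 0; Z[18]=1 extend→box=[18,19)
i=19: i≥r, start 0; Z[19]=0
i=20: i≥r, start 0; Z[20]=0
i=21: i≥r, start 0; Z[21]=0
i=22: i≥r, start 0; Z[22]=0
i=23: i≥r, start 0; Z[23]=0
i=24: i≥r, start 0; Z[24]=0
i=25: i≥r, start 0; Z[25]=0
i=26: i≥r, start 0; Z[26]=0
i=27: i≥r, start 0; Z[27]=0
i=28: i≥r, start 0; Z[28]=0
i=29: i≥r, start 0; Z[29]=1 extend→box=[29,30)
i=30: i≥r, start 0; Z[30]=0
i=31: i≥r, start 0; Z[31]=0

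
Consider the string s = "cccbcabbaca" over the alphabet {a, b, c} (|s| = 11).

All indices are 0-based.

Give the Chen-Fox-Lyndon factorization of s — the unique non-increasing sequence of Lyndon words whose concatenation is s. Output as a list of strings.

["c", "c", "c", "bc", "abbac", "a"]

emit factor 1: 'c' (i=0, period=1)
emit factor 2: 'c' (i=1, period=1)
emit factor 3: 'c' (i=2, period=1)
emit factor 4: 'bc' (i=3, period=2)
emit factor 5: 'abbac' (i=5, period=5)
emit factor 6: 'a' (i=10, period=1)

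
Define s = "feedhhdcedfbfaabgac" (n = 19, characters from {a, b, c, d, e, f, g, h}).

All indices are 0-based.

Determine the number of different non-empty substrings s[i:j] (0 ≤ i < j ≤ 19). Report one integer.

rank | idx | suffix
   0 |  13 | aabgac
   1 |  14 | abgac
   2 |  17 | ac
   3 |  11 | bfaabgac
   4 |  15 | bgac
   5 |  18 | c
   6 |   7 | cedfbfaabgac
   7 |   6 | dcedfbfaabgac
   8 |   9 | dfbfaabgac
   9 |   3 | dhhdcedfbfaabgac
  10 |   8 | edfbfaabgac
  11 |   2 | edhhdcedfbfaabgac
  12 |   1 | eedhhdcedfbfaabgac
  13 |  12 | faabgac
  14 |  10 | fbfaabgac
  15 |   0 | feedhhdcedfbfaabgac
  16 |  16 | gac
  17 |   5 | hdcedfbfaabgac
  18 |   4 | hhdcedfbfaabgac

SA = [13, 14, 17, 11, 15, 18, 7, 6, 9, 3, 8, 2, 1, 12, 10, 0, 16, 5, 4]
rank  pair      lcp
   1  s[13:],s[14:]  1  'a'
   2  s[14:],s[17:]  1  'a'
   3  s[17:],s[11:]  0  ''
   4  s[11:],s[15:]  1  'b'
   5  s[15:],s[18:]  0  ''
   6  s[18:],s[7:]  1  'c'
   7  s[7:],s[6:]  0  ''
   8  s[6:],s[9:]  1  'd'
   9  s[9:],s[3:]  1  'd'
  10  s[3:],s[8:]  0  ''
  11  s[8:],s[2:]  2  'ed'
  12  s[2:],s[1:]  1  'e'
  13  s[1:],s[12:]  0  ''
  14  s[12:],s[10:]  1  'f'
  15  s[10:],s[0:]  1  'f'
  16  s[0:],s[16:]  0  ''
  17  s[16:],s[5:]  0  ''
  18  s[5:],s[4:]  1  'h'

n(n+1)/2 = 19·20/2 = 190
Σ LCP = 0 + 1 + 1 + 0 + 1 + 0 + 1 + 0 + 1 + 1 + 0 + 2 + 1 + 0 + 1 + 1 + 0 + 0 + 1 = 12
distinct = 190 − 12 = 178

178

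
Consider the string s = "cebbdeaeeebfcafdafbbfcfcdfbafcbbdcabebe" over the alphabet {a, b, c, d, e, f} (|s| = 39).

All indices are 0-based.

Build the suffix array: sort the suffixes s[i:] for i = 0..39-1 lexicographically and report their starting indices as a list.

[34, 6, 16, 27, 13, 26, 30, 2, 18, 31, 3, 37, 35, 10, 19, 33, 12, 29, 23, 0, 21, 15, 32, 4, 24, 38, 5, 1, 36, 9, 8, 7, 25, 17, 11, 28, 22, 20, 14]

sorted suffixes:
  #0 SA[0]=34  'abebe'
  #1 SA[1]=6  'aeeebfcafdafbbfcfcdfbafcbbdcabebe'
  #2 SA[2]=16  'afbbfcfcdfbafcbbdcabebe'
  #3 SA[3]=27  'afcbbdcabebe'
  #4 SA[4]=13  'afdafbbfcfcdfbafcbbdcabebe'
  #5 SA[5]=26  'bafcbbdcabebe'
  #6 SA[6]=30  'bbdcabebe'
  #7 SA[7]=2  'bbdeaeeebfcafdafbbfcfcdfbafcbbdcabebe'
  #8 SA[8]=18  'bbfcfcdfbafcbbdcabebe'
  #9 SA[9]=31  'bdcabebe'
  #10 SA[10]=3  'bdeaeeebfcafdafbbfcfcdfbafcbbdcabebe'
  #11 SA[11]=37  'be'
  #12 SA[12]=35  'bebe'
  #13 SA[13]=10  'bfcafdafbbfcfcdfbafcbbdcabebe'
  #14 SA[14]=19  'bfcfcdfbafcbbdcabebe'
  #15 SA[15]=33  'cabebe'
  #16 SA[16]=12  'cafdafbbfcfcdfbafcbbdcabebe'
  #17 SA[17]=29  'cbbdcabebe'
  #18 SA[18]=23  'cdfbafcbbdcabebe'
  #19 SA[19]=0  'cebbdeaeeebfcafdafbbfcfcdfbafcbbdcabebe'
  #20 SA[20]=21  'cfcdfbafcbbdcabebe'
  #21 SA[21]=15  'dafbbfcfcdfbafcbbdcabebe'
  #22 SA[22]=32  'dcabebe'
  #23 SA[23]=4  'deaeeebfcafdafbbfcfcdfbafcbbdcabebe'
  #24 SA[24]=24  'dfbafcbbdcabebe'
  #25 SA[25]=38  'e'
  #26 SA[26]=5  'eaeeebfcafdafbbfcfcdfbafcbbdcabebe'
  #27 SA[27]=1  'ebbdeaeeebfcafdafbbfcfcdfbafcbbdcabebe'
  #28 SA[28]=36  'ebe'
  #29 SA[29]=9  'ebfcafdafbbfcfcdfbafcbbdcabebe'
  #30 SA[30]=8  'eebfcafdafbbfcfcdfbafcbbdcabebe'
  #31 SA[31]=7  'eeebfcafdafbbfcfcdfbafcbbdcabebe'
  #32 SA[32]=25  'fbafcbbdcabebe'
  #33 SA[33]=17  'fbbfcfcdfbafcbbdcabebe'
  #34 SA[34]=11  'fcafdafbbfcfcdfbafcbbdcabebe'
  #35 SA[35]=28  'fcbbdcabebe'
  #36 SA[36]=22  'fcdfbafcbbdcabebe'
  #37 SA[37]=20  'fcfcdfbafcbbdcabebe'
  #38 SA[38]=14  'fdafbbfcfcdfbafcbbdcabebe'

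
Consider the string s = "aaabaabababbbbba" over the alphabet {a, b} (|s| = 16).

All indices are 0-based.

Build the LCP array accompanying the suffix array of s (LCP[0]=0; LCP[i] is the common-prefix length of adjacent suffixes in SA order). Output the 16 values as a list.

[0, 1, 2, 4, 1, 3, 4, 2, 0, 2, 2, 3, 1, 2, 3, 4]

rank→(start, suffix):
  0 → (15, 'a')
  1 → (0, 'aaabaabababbbbba')
  2 → (1, 'aabaabababbbbba')
  3 → (4, 'aabababbbbba')
  4 → (2, 'abaabababbbbba')
  5 → (5, 'abababbbbba')
  6 → (7, 'ababbbbba')
  7 → (9, 'abbbbba')
  8 → (14, 'ba')
  9 → (3, 'baabababbbbba')
  10 → (6, 'bababbbbba')
  11 → (8, 'babbbbba')
  12 → (13, 'bba')
  13 → (12, 'bbba')
  14 → (11, 'bbbba')
  15 → (10, 'bbbbba')

SA = [15, 0, 1, 4, 2, 5, 7, 9, 14, 3, 6, 8, 13, 12, 11, 10]
[i] adj suffixes → lcp
  [1] 15/0 → 1 ('a')
  [2] 0/1 → 2 ('aa')
  [3] 1/4 → 4 ('aaba')
  [4] 4/2 → 1 ('a')
  [5] 2/5 → 3 ('aba')
  [6] 5/7 → 4 ('abab')
  [7] 7/9 → 2 ('ab')
  [8] 9/14 → 0 ('')
  [9] 14/3 → 2 ('ba')
  [10] 3/6 → 2 ('ba')
  [11] 6/8 → 3 ('bab')
  [12] 8/13 → 1 ('b')
  [13] 13/12 → 2 ('bb')
  [14] 12/11 → 3 ('bbb')
  [15] 11/10 → 4 ('bbbb')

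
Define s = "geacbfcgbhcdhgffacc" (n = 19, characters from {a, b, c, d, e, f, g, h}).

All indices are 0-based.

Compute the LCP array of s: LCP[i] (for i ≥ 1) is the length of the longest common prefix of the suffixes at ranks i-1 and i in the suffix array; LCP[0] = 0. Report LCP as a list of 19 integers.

rank→(start, suffix):
  0 → (2, 'acbfcgbhcdhgffacc')
  1 → (16, 'acc')
  2 → (4, 'bfcgbhcdhgffacc')
  3 → (8, 'bhcdhgffacc')
  4 → (18, 'c')
  5 → (3, 'cbfcgbhcdhgffacc')
  6 → (17, 'cc')
  7 → (10, 'cdhgffacc')
  8 → (6, 'cgbhcdhgffacc')
  9 → (11, 'dhgffacc')
  10 → (1, 'eacbfcgbhcdhgffacc')
  11 → (15, 'facc')
  12 → (5, 'fcgbhcdhgffacc')
  13 → (14, 'ffacc')
  14 → (7, 'gbhcdhgffacc')
  15 → (0, 'geacbfcgbhcdhgffacc')
  16 → (13, 'gffacc')
  17 → (9, 'hcdhgffacc')
  18 → (12, 'hgffacc')

SA = [2, 16, 4, 8, 18, 3, 17, 10, 6, 11, 1, 15, 5, 14, 7, 0, 13, 9, 12]
rank  pair      lcp
   1  s[2:],s[16:]  2  'ac'
   2  s[16:],s[4:]  0  ''
   3  s[4:],s[8:]  1  'b'
   4  s[8:],s[18:]  0  ''
   5  s[18:],s[3:]  1  'c'
   6  s[3:],s[17:]  1  'c'
   7  s[17:],s[10:]  1  'c'
   8  s[10:],s[6:]  1  'c'
   9  s[6:],s[11:]  0  ''
  10  s[11:],s[1:]  0  ''
  11  s[1:],s[15:]  0  ''
  12  s[15:],s[5:]  1  'f'
  13  s[5:],s[14:]  1  'f'
  14  s[14:],s[7:]  0  ''
  15  s[7:],s[0:]  1  'g'
  16  s[0:],s[13:]  1  'g'
  17  s[13:],s[9:]  0  ''
  18  s[9:],s[12:]  1  'h'

[0, 2, 0, 1, 0, 1, 1, 1, 1, 0, 0, 0, 1, 1, 0, 1, 1, 0, 1]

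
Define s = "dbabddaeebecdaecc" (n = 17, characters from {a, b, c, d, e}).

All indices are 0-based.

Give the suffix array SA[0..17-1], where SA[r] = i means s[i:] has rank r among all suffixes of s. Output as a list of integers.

sorted suffixes:
  #0 SA[0]=2  'abddaeebecdaecc'
  #1 SA[1]=13  'aecc'
  #2 SA[2]=6  'aeebecdaecc'
  #3 SA[3]=1  'babddaeebecdaecc'
  #4 SA[4]=3  'bddaeebecdaecc'
  #5 SA[5]=9  'becdaecc'
  #6 SA[6]=16  'c'
  #7 SA[7]=15  'cc'
  #8 SA[8]=11  'cdaecc'
  #9 SA[9]=12  'daecc'
  #10 SA[10]=5  'daeebecdaecc'
  #11 SA[11]=0  'dbabddaeebecdaecc'
  #12 SA[12]=4  'ddaeebecdaecc'
  #13 SA[13]=8  'ebecdaecc'
  #14 SA[14]=14  'ecc'
  #15 SA[15]=10  'ecdaecc'
  #16 SA[16]=7  'eebecdaecc'

[2, 13, 6, 1, 3, 9, 16, 15, 11, 12, 5, 0, 4, 8, 14, 10, 7]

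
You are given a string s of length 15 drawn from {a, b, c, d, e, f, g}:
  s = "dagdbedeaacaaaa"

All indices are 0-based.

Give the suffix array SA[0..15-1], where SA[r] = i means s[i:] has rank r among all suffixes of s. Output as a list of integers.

rank→(start, suffix):
  0 → (14, 'a')
  1 → (13, 'aa')
  2 → (12, 'aaa')
  3 → (11, 'aaaa')
  4 → (8, 'aacaaaa')
  5 → (9, 'acaaaa')
  6 → (1, 'agdbedeaacaaaa')
  7 → (4, 'bedeaacaaaa')
  8 → (10, 'caaaa')
  9 → (0, 'dagdbedeaacaaaa')
  10 → (3, 'dbedeaacaaaa')
  11 → (6, 'deaacaaaa')
  12 → (7, 'eaacaaaa')
  13 → (5, 'edeaacaaaa')
  14 → (2, 'gdbedeaacaaaa')

[14, 13, 12, 11, 8, 9, 1, 4, 10, 0, 3, 6, 7, 5, 2]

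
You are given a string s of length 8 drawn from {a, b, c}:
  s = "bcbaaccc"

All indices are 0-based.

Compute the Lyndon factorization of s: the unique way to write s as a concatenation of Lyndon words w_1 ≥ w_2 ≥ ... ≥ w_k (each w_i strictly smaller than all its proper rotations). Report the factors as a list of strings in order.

emit factor 1: 'bc' (i=0, period=2)
emit factor 2: 'b' (i=2, period=1)
emit factor 3: 'aaccc' (i=3, period=5)

["bc", "b", "aaccc"]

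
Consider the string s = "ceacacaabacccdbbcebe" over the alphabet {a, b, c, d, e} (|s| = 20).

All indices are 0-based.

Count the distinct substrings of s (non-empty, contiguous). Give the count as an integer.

rank→(start, suffix):
  0 → (6, 'aabacccdbbcebe')
  1 → (7, 'abacccdbbcebe')
  2 → (4, 'acaabacccdbbcebe')
  3 → (2, 'acacaabacccdbbcebe')
  4 → (9, 'acccdbbcebe')
  5 → (8, 'bacccdbbcebe')
  6 → (14, 'bbcebe')
  7 → (15, 'bcebe')
  8 → (18, 'be')
  9 → (5, 'caabacccdbbcebe')
  10 → (3, 'cacaabacccdbbcebe')
  11 → (10, 'cccdbbcebe')
  12 → (11, 'ccdbbcebe')
  13 → (12, 'cdbbcebe')
  14 → (0, 'ceacacaabacccdbbcebe')
  15 → (16, 'cebe')
  16 → (13, 'dbbcebe')
  17 → (19, 'e')
  18 → (1, 'eacacaabacccdbbcebe')
  19 → (17, 'ebe')

SA = [6, 7, 4, 2, 9, 8, 14, 15, 18, 5, 3, 10, 11, 12, 0, 16, 13, 19, 1, 17]
[i] adj suffixes → lcp
  [1] 6/7 → 1 ('a')
  [2] 7/4 → 1 ('a')
  [3] 4/2 → 3 ('aca')
  [4] 2/9 → 2 ('ac')
  [5] 9/8 → 0 ('')
  [6] 8/14 → 1 ('b')
  [7] 14/15 → 1 ('b')
  [8] 15/18 → 1 ('b')
  [9] 18/5 → 0 ('')
  [10] 5/3 → 2 ('ca')
  [11] 3/10 → 1 ('c')
  [12] 10/11 → 2 ('cc')
  [13] 11/12 → 1 ('c')
  [14] 12/0 → 1 ('c')
  [15] 0/16 → 2 ('ce')
  [16] 16/13 → 0 ('')
  [17] 13/19 → 0 ('')
  [18] 19/1 → 1 ('e')
  [19] 1/17 → 1 ('e')

n(n+1)/2 = 20·21/2 = 210
Σ LCP = 0 + 1 + 1 + 3 + 2 + 0 + 1 + 1 + 1 + 0 + 2 + 1 + 2 + 1 + 1 + 2 + 0 + 0 + 1 + 1 = 21
distinct = 210 − 21 = 189

189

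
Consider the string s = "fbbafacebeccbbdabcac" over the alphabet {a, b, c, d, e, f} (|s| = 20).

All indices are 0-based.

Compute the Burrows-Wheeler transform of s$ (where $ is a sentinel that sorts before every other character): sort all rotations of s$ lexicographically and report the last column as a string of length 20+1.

rank  rotation               last
    0  $fbbafacebeccbbdabcac  c
    1  abcac$fbbafacebeccbbd  d
    2  ac$fbbafacebeccbbdabc  c
    3  acebeccbbdabcac$fbbaf  f
    4  afacebeccbbdabcac$fbb  b
    5  bafacebeccbbdabcac$fb  b
    6  bbafacebeccbbdabcac$f  f
    7  bbdabcac$fbbafacebecc  c
    8  bcac$fbbafacebeccbbda  a
    9  bdabcac$fbbafacebeccb  b
   10  beccbbdabcac$fbbaface  e
   11  c$fbbafacebeccbbdabca  a
   12  cac$fbbafacebeccbbdab  b
   13  cbbdabcac$fbbafacebec  c
   14  ccbbdabcac$fbbafacebe  e
   15  cebeccbbdabcac$fbbafa  a
   16  dabcac$fbbafacebeccbb  b
   17  ebeccbbdabcac$fbbafac  c
   18  eccbbdabcac$fbbafaceb  b
   19  facebeccbbdabcac$fbba  a
   20  fbbafacebeccbbdabcac$  $

cdcfbbfcabeabceabcba$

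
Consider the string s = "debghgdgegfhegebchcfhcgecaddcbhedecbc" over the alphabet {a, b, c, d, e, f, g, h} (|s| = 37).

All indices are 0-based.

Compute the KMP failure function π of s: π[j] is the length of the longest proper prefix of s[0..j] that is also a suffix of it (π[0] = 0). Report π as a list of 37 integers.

[0, 0, 0, 0, 0, 0, 1, 0, 0, 0, 0, 0, 0, 0, 0, 0, 0, 0, 0, 0, 0, 0, 0, 0, 0, 0, 1, 1, 0, 0, 0, 0, 1, 2, 0, 0, 0]

π[0] = 0
j=1 s[j]='e': π[1]=0 (border '')
j=2 s[j]='b': π[2]=0 (border '')
j=3 s[j]='g': π[3]=0 (border '')
j=4 s[j]='h': π[4]=0 (border '')
j=5 s[j]='g': π[5]=0 (border '')
j=6 s[j]='d': π[6]=1 (border 'd')
j=7 s[j]='g': k: 1→0; π[7]=0 (border '')
j=8 s[j]='e': π[8]=0 (border '')
j=9 s[j]='g': π[9]=0 (border '')
j=10 s[j]='f': π[10]=0 (border '')
j=11 s[j]='h': π[11]=0 (border '')
j=12 s[j]='e': π[12]=0 (border '')
j=13 s[j]='g': π[13]=0 (border '')
j=14 s[j]='e': π[14]=0 (border '')
j=15 s[j]='b': π[15]=0 (border '')
j=16 s[j]='c': π[16]=0 (border '')
j=17 s[j]='h': π[17]=0 (border '')
j=18 s[j]='c': π[18]=0 (border '')
j=19 s[j]='f': π[19]=0 (border '')
j=20 s[j]='h': π[20]=0 (border '')
j=21 s[j]='c': π[21]=0 (border '')
j=22 s[j]='g': π[22]=0 (border '')
j=23 s[j]='e': π[23]=0 (border '')
j=24 s[j]='c': π[24]=0 (border '')
j=25 s[j]='a': π[25]=0 (border '')
j=26 s[j]='d': π[26]=1 (border 'd')
j=27 s[j]='d': k: 1→0; π[27]=1 (border 'd')
j=28 s[j]='c': k: 1→0; π[28]=0 (border '')
j=29 s[j]='b': π[29]=0 (border '')
j=30 s[j]='h': π[30]=0 (border '')
j=31 s[j]='e': π[31]=0 (border '')
j=32 s[j]='d': π[32]=1 (border 'd')
j=33 s[j]='e': π[33]=2 (border 'de')
j=34 s[j]='c': k: 2→0; π[34]=0 (border '')
j=35 s[j]='b': π[35]=0 (border '')
j=36 s[j]='c': π[36]=0 (border '')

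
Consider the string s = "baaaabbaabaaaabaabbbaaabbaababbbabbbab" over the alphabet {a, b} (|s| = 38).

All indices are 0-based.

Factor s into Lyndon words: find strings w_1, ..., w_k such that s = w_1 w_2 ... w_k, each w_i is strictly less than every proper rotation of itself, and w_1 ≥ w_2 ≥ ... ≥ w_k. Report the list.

emit factor 1: 'b' (i=0, period=1)
emit factor 2: 'aaaabbaab' (i=1, period=9)
emit factor 3: 'aaaabaabbbaaabbaababbbabbbab' (i=10, period=28)

["b", "aaaabbaab", "aaaabaabbbaaabbaababbbabbbab"]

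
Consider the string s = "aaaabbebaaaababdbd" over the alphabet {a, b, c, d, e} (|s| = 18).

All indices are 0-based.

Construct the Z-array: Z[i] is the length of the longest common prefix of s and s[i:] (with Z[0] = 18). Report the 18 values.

Z[0]=18
i=1: outside box; Z[1]=3 grow→box=[1,4)
i=2: min(r-i=2, Z[1]=3)=2; Z[2]=2
i=3: min(r-i=1, Z[2]=2)=1; Z[3]=1
i=4: outside box; Z[4]=0
i=5: outside box; Z[5]=0
i=6: outside box; Z[6]=0
i=7: outside box; Z[7]=0
i=8: outside box; Z[8]=5 grow→box=[8,13)
i=9: min(r-i=4, Z[1]=3)=3; Z[9]=3
i=10: min(r-i=3, Z[2]=2)=2; Z[10]=2
i=11: min(r-i=2, Z[3]=1)=1; Z[11]=1
i=12: min(r-i=1, Z[4]=0)=0; Z[12]=0
i=13: outside box; Z[13]=1 grow→box=[13,14)
i=14: outside box; Z[14]=0
i=15: outside box; Z[15]=0
i=16: outside box; Z[16]=0
i=17: outside box; Z[17]=0

[18, 3, 2, 1, 0, 0, 0, 0, 5, 3, 2, 1, 0, 1, 0, 0, 0, 0]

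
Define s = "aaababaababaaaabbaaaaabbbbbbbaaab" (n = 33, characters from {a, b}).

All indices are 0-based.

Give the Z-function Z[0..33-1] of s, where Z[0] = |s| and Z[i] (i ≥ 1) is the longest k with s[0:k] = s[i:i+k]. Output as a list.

Z[0]=33
i=1: i≥r, start 0; Z[1]=2 grow→box=[1,3)
i=2: min(r-i=1, Z[1]=2)=1; Z[2]=1
i=3: i≥r, start 0; Z[3]=0
i=4: i≥r, start 0; Z[4]=1 grow→box=[4,5)
i=5: i≥r, start 0; Z[5]=0
i=6: i≥r, start 0; Z[6]=2 grow→box=[6,8)
i=7: min(r-i=1, Z[1]=2)=1; Z[7]=1
i=8: i≥r, start 0; Z[8]=0
i=9: i≥r, start 0; Z[9]=1 grow→box=[9,10)
i=10: i≥r, start 0; Z[10]=0
i=11: i≥r, start 0; Z[11]=3 grow→box=[11,14)
i=12: min(r-i=2, Z[1]=2)=2; Z[12]=4 grow→box=[12,16)
i=13: min(r-i=3, Z[1]=2)=2; Z[13]=2
i=14: min(r-i=2, Z[2]=1)=1; Z[14]=1
i=15: min(r-i=1, Z[3]=0)=0; Z[15]=0
i=16: i≥r, start 0; Z[16]=0
i=17: i≥r, start 0; Z[17]=3 grow→box=[17,20)
i=18: min(r-i=2, Z[1]=2)=2; Z[18]=3 grow→box=[18,21)
i=19: min(r-i=2, Z[1]=2)=2; Z[19]=4 grow→box=[19,23)
i=20: min(r-i=3, Z[1]=2)=2; Z[20]=2
i=21: min(r-i=2, Z[2]=1)=1; Z[21]=1
i=22: min(r-i=1, Z[3]=0)=0; Z[22]=0
i=23: i≥r, start 0; Z[23]=0
i=24: i≥r, start 0; Z[24]=0
i=25: i≥r, start 0; Z[25]=0
i=26: i≥r, start 0; Z[26]=0
i=27: i≥r, start 0; Z[27]=0
i=28: i≥r, start 0; Z[28]=0
i=29: i≥r, start 0; Z[29]=4 grow→box=[29,33)
i=30: min(r-i=3, Z[1]=2)=2; Z[30]=2
i=31: min(r-i=2, Z[2]=1)=1; Z[31]=1
i=32: min(r-i=1, Z[3]=0)=0; Z[32]=0

[33, 2, 1, 0, 1, 0, 2, 1, 0, 1, 0, 3, 4, 2, 1, 0, 0, 3, 3, 4, 2, 1, 0, 0, 0, 0, 0, 0, 0, 4, 2, 1, 0]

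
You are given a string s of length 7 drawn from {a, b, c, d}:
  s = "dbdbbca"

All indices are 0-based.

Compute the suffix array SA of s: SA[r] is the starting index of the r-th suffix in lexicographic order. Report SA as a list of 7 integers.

rank | idx | suffix
   0 |   6 | a
   1 |   3 | bbca
   2 |   4 | bca
   3 |   1 | bdbbca
   4 |   5 | ca
   5 |   2 | dbbca
   6 |   0 | dbdbbca

[6, 3, 4, 1, 5, 2, 0]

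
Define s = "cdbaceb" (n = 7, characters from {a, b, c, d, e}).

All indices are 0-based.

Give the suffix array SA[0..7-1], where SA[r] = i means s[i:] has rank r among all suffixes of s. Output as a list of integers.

[3, 6, 2, 0, 4, 1, 5]

rank | idx | suffix
   0 |   3 | aceb
   1 |   6 | b
   2 |   2 | baceb
   3 |   0 | cdbaceb
   4 |   4 | ceb
   5 |   1 | dbaceb
   6 |   5 | eb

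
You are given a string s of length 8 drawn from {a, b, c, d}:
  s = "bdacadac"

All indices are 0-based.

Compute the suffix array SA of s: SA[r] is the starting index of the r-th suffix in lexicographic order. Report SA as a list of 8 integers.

rank | idx | suffix
   0 |   6 | ac
   1 |   2 | acadac
   2 |   4 | adac
   3 |   0 | bdacadac
   4 |   7 | c
   5 |   3 | cadac
   6 |   5 | dac
   7 |   1 | dacadac

[6, 2, 4, 0, 7, 3, 5, 1]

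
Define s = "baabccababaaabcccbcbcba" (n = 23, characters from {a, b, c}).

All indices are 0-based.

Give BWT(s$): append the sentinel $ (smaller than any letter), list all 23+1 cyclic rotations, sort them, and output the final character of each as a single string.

rank  rotation                  last
    0  $baabccababaaabcccbcbcba  a
    1  a$baabccababaaabcccbcbcb  b
    2  aaabcccbcbcba$baabccabab  b
    3  aabccababaaabcccbcbcba$b  b
    4  aabcccbcbcba$baabccababa  a
    5  abaaabcccbcbcba$baabccab  b
    6  ababaaabcccbcbcba$baabcc  c
    7  abccababaaabcccbcbcba$ba  a
    8  abcccbcbcba$baabccababaa  a
    9  ba$baabccababaaabcccbcbc  c
   10  baaabcccbcbcba$baabccaba  a
   11  baabccababaaabcccbcbcba$  $
   12  babaaabcccbcbcba$baabcca  a
   13  bcba$baabccababaaabcccbc  c
   14  bcbcba$baabccababaaabccc  c
   15  bccababaaabcccbcbcba$baa  a
   16  bcccbcbcba$baabccababaaa  a
   17  cababaaabcccbcbcba$baabc  c
   18  cba$baabccababaaabcccbcb  b
   19  cbcba$baabccababaaabcccb  b
   20  cbcbcba$baabccababaaabcc  c
   21  ccababaaabcccbcbcba$baab  b
   22  ccbcbcba$baabccababaaabc  c
   23  cccbcbcba$baabccababaaab  b

abbbabcaaca$accaacbbcbcb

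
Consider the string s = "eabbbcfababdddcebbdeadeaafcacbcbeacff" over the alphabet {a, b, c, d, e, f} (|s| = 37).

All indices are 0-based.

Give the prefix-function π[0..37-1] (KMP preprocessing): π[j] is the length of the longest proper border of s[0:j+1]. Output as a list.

π[0] = 0
j=1 s[j]='a': π[1]=0 (border '')
j=2 s[j]='b': π[2]=0 (border '')
j=3 s[j]='b': π[3]=0 (border '')
j=4 s[j]='b': π[4]=0 (border '')
j=5 s[j]='c': π[5]=0 (border '')
j=6 s[j]='f': π[6]=0 (border '')
j=7 s[j]='a': π[7]=0 (border '')
j=8 s[j]='b': π[8]=0 (border '')
j=9 s[j]='a': π[9]=0 (border '')
j=10 s[j]='b': π[10]=0 (border '')
j=11 s[j]='d': π[11]=0 (border '')
j=12 s[j]='d': π[12]=0 (border '')
j=13 s[j]='d': π[13]=0 (border '')
j=14 s[j]='c': π[14]=0 (border '')
j=15 s[j]='e': π[15]=1 (border 'e')
j=16 s[j]='b': k: 1→0; π[16]=0 (border '')
j=17 s[j]='b': π[17]=0 (border '')
j=18 s[j]='d': π[18]=0 (border '')
j=19 s[j]='e': π[19]=1 (border 'e')
j=20 s[j]='a': π[20]=2 (border 'ea')
j=21 s[j]='d': k: 2→0; π[21]=0 (border '')
j=22 s[j]='e': π[22]=1 (border 'e')
j=23 s[j]='a': π[23]=2 (border 'ea')
j=24 s[j]='a': k: 2→0; π[24]=0 (border '')
j=25 s[j]='f': π[25]=0 (border '')
j=26 s[j]='c': π[26]=0 (border '')
j=27 s[j]='a': π[27]=0 (border '')
j=28 s[j]='c': π[28]=0 (border '')
j=29 s[j]='b': π[29]=0 (border '')
j=30 s[j]='c': π[30]=0 (border '')
j=31 s[j]='b': π[31]=0 (border '')
j=32 s[j]='e': π[32]=1 (border 'e')
j=33 s[j]='a': π[33]=2 (border 'ea')
j=34 s[j]='c': k: 2→0; π[34]=0 (border '')
j=35 s[j]='f': π[35]=0 (border '')
j=36 s[j]='f': π[36]=0 (border '')

[0, 0, 0, 0, 0, 0, 0, 0, 0, 0, 0, 0, 0, 0, 0, 1, 0, 0, 0, 1, 2, 0, 1, 2, 0, 0, 0, 0, 0, 0, 0, 0, 1, 2, 0, 0, 0]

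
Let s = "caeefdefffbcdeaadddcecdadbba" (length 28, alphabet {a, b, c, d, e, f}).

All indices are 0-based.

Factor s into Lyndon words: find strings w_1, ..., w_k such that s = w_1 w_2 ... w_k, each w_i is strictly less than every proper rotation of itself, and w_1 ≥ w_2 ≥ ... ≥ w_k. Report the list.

emit factor 1: 'c' (i=0, period=1)
emit factor 2: 'aeefdefffbcde' (i=1, period=13)
emit factor 3: 'aadddcecdadbb' (i=14, period=13)
emit factor 4: 'a' (i=27, period=1)

["c", "aeefdefffbcde", "aadddcecdadbb", "a"]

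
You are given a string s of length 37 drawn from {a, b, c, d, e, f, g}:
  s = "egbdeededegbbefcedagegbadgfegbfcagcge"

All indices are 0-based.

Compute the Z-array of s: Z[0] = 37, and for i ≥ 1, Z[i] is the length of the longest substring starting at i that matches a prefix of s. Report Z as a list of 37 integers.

Z[0]=37
i=1: i≥r, start 0; Z[1]=0
i=2: i≥r, start 0; Z[2]=0
i=3: i≥r, start 0; Z[3]=0
i=4: i≥r, start 0; Z[4]=1 grow→box=[4,5)
i=5: i≥r, start 0; Z[5]=1 grow→box=[5,6)
i=6: i≥r, start 0; Z[6]=0
i=7: i≥r, start 0; Z[7]=1 grow→box=[7,8)
i=8: i≥r, start 0; Z[8]=0
i=9: i≥r, start 0; Z[9]=3 grow→box=[9,12)
i=10: min(r-i=2, Z[1]=0)=0; Z[10]=0
i=11: min(r-i=1, Z[2]=0)=0; Z[11]=0
i=12: i≥r, start 0; Z[12]=0
i=13: i≥r, start 0; Z[13]=1 grow→box=[13,14)
i=14: i≥r, start 0; Z[14]=0
i=15: i≥r, start 0; Z[15]=0
i=16: i≥r, start 0; Z[16]=1 grow→box=[16,17)
i=17: i≥r, start 0; Z[17]=0
i=18: i≥r, start 0; Z[18]=0
i=19: i≥r, start 0; Z[19]=0
i=20: i≥r, start 0; Z[20]=3 grow→box=[20,23)
i=21: min(r-i=2, Z[1]=0)=0; Z[21]=0
i=22: min(r-i=1, Z[2]=0)=0; Z[22]=0
i=23: i≥r, start 0; Z[23]=0
i=24: i≥r, start 0; Z[24]=0
i=25: i≥r, start 0; Z[25]=0
i=26: i≥r, start 0; Z[26]=0
i=27: i≥r, start 0; Z[27]=3 grow→box=[27,30)
i=28: min(r-i=2, Z[1]=0)=0; Z[28]=0
i=29: min(r-i=1, Z[2]=0)=0; Z[29]=0
i=30: i≥r, start 0; Z[30]=0
i=31: i≥r, start 0; Z[31]=0
i=32: i≥r, start 0; Z[32]=0
i=33: i≥r, start 0; Z[33]=0
i=34: i≥r, start 0; Z[34]=0
i=35: i≥r, start 0; Z[35]=0
i=36: i≥r, start 0; Z[36]=1 grow→box=[36,37)

[37, 0, 0, 0, 1, 1, 0, 1, 0, 3, 0, 0, 0, 1, 0, 0, 1, 0, 0, 0, 3, 0, 0, 0, 0, 0, 0, 3, 0, 0, 0, 0, 0, 0, 0, 0, 1]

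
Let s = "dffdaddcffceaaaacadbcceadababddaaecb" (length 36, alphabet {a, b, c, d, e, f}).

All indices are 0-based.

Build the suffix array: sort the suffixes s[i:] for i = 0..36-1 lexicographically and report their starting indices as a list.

[12, 13, 14, 31, 25, 27, 15, 23, 17, 4, 32, 35, 26, 19, 28, 16, 34, 20, 10, 21, 7, 30, 24, 3, 18, 6, 29, 5, 0, 11, 22, 33, 9, 2, 8, 1]

rank | idx | suffix
   0 |  12 | aaaacadbcceadababddaaecb
   1 |  13 | aaacadbcceadababddaaecb
   2 |  14 | aacadbcceadababddaaecb
   3 |  31 | aaecb
   4 |  25 | ababddaaecb
   5 |  27 | abddaaecb
   6 |  15 | acadbcceadababddaaecb
   7 |  23 | adababddaaecb
   8 |  17 | adbcceadababddaaecb
   9 |   4 | addcffceaaaacadbcceadababddaaecb
  10 |  32 | aecb
  11 |  35 | b
  12 |  26 | babddaaecb
  13 |  19 | bcceadababddaaecb
  14 |  28 | bddaaecb
  15 |  16 | cadbcceadababddaaecb
  16 |  34 | cb
  17 |  20 | cceadababddaaecb
  18 |  10 | ceaaaacadbcceadababddaaecb
  19 |  21 | ceadababddaaecb
  20 |   7 | cffceaaaacadbcceadababddaaecb
  21 |  30 | daaecb
  22 |  24 | dababddaaecb
  23 |   3 | daddcffceaaaacadbcceadababddaaecb
  24 |  18 | dbcceadababddaaecb
  25 |   6 | dcffceaaaacadbcceadababddaaecb
  26 |  29 | ddaaecb
  27 |   5 | ddcffceaaaacadbcceadababddaaecb
  28 |   0 | dffdaddcffceaaaacadbcceadababddaaecb
  29 |  11 | eaaaacadbcceadababddaaecb
  30 |  22 | eadababddaaecb
  31 |  33 | ecb
  32 |   9 | fceaaaacadbcceadababddaaecb
  33 |   2 | fdaddcffceaaaacadbcceadababddaaecb
  34 |   8 | ffceaaaacadbcceadababddaaecb
  35 |   1 | ffdaddcffceaaaacadbcceadababddaaecb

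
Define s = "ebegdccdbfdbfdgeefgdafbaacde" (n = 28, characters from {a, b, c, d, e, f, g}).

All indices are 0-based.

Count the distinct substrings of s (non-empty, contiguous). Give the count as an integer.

rank | idx | suffix
   0 |  23 | aacde
   1 |  24 | acde
   2 |  20 | afbaacde
   3 |  22 | baacde
   4 |   1 | begdccdbfdbfdgeefgdafbaacde
   5 |   8 | bfdbfdgeefgdafbaacde
   6 |  11 | bfdgeefgdafbaacde
   7 |   5 | ccdbfdbfdgeefgdafbaacde
   8 |   6 | cdbfdbfdgeefgdafbaacde
   9 |  25 | cde
  10 |  19 | dafbaacde
  11 |   7 | dbfdbfdgeefgdafbaacde
  12 |  10 | dbfdgeefgdafbaacde
  13 |   4 | dccdbfdbfdgeefgdafbaacde
  14 |  26 | de
  15 |  13 | dgeefgdafbaacde
  16 |  27 | e
  17 |   0 | ebegdccdbfdbfdgeefgdafbaacde
  18 |  15 | eefgdafbaacde
  19 |  16 | efgdafbaacde
  20 |   2 | egdccdbfdbfdgeefgdafbaacde
  21 |  21 | fbaacde
  22 |   9 | fdbfdgeefgdafbaacde
  23 |  12 | fdgeefgdafbaacde
  24 |  17 | fgdafbaacde
  25 |  18 | gdafbaacde
  26 |   3 | gdccdbfdbfdgeefgdafbaacde
  27 |  14 | geefgdafbaacde

SA = [23, 24, 20, 22, 1, 8, 11, 5, 6, 25, 19, 7, 10, 4, 26, 13, 27, 0, 15, 16, 2, 21, 9, 12, 17, 18, 3, 14]
[i] adj suffixes → lcp
  [1] 23/24 → 1 ('a')
  [2] 24/20 → 1 ('a')
  [3] 20/22 → 0 ('')
  [4] 22/1 → 1 ('b')
  [5] 1/8 → 1 ('b')
  [6] 8/11 → 3 ('bfd')
  [7] 11/5 → 0 ('')
  [8] 5/6 → 1 ('c')
  [9] 6/25 → 2 ('cd')
  [10] 25/19 → 0 ('')
  [11] 19/7 → 1 ('d')
  [12] 7/10 → 4 ('dbfd')
  [13] 10/4 → 1 ('d')
  [14] 4/26 → 1 ('d')
  [15] 26/13 → 1 ('d')
  [16] 13/27 → 0 ('')
  [17] 27/0 → 1 ('e')
  [18] 0/15 → 1 ('e')
  [19] 15/16 → 1 ('e')
  [20] 16/2 → 1 ('e')
  [21] 2/21 → 0 ('')
  [22] 21/9 → 1 ('f')
  [23] 9/12 → 2 ('fd')
  [24] 12/17 → 1 ('f')
  [25] 17/18 → 0 ('')
  [26] 18/3 → 2 ('gd')
  [27] 3/14 → 1 ('g')

n(n+1)/2 = 28·29/2 = 406
Σ LCP = 0 + 1 + 1 + 0 + 1 + 1 + 3 + 0 + 1 + 2 + 0 + 1 + 4 + 1 + 1 + 1 + 0 + 1 + 1 + 1 + 1 + 0 + 1 + 2 + 1 + 0 + 2 + 1 = 29
distinct = 406 − 29 = 377

377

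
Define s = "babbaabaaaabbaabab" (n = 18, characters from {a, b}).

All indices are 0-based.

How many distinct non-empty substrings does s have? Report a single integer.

123

rank | idx | suffix
   0 |   7 | aaaabbaabab
   1 |   8 | aaabbaabab
   2 |   4 | aabaaaabbaabab
   3 |  13 | aabab
   4 |   9 | aabbaabab
   5 |  16 | ab
   6 |   5 | abaaaabbaabab
   7 |  14 | abab
   8 |   1 | abbaabaaaabbaabab
   9 |  10 | abbaabab
  10 |  17 | b
  11 |   6 | baaaabbaabab
  12 |   3 | baabaaaabbaabab
  13 |  12 | baabab
  14 |  15 | bab
  15 |   0 | babbaabaaaabbaabab
  16 |   2 | bbaabaaaabbaabab
  17 |  11 | bbaabab

SA = [7, 8, 4, 13, 9, 16, 5, 14, 1, 10, 17, 6, 3, 12, 15, 0, 2, 11]
i: (SA[i-1],SA[i]) lcp shared
  1: (7,8) 3 'aaa'
  2: (8,4) 2 'aa'
  3: (4,13) 4 'aaba'
  4: (13,9) 3 'aab'
  5: (9,16) 1 'a'
  6: (16,5) 2 'ab'
  7: (5,14) 3 'aba'
  8: (14,1) 2 'ab'
  9: (1,10) 7 'abbaaba'
  10: (10,17) 0 ''
  11: (17,6) 1 'b'
  12: (6,3) 3 'baa'
  13: (3,12) 5 'baaba'
  14: (12,15) 2 'ba'
  15: (15,0) 3 'bab'
  16: (0,2) 1 'b'
  17: (2,11) 6 'bbaaba'

n(n+1)/2 = 18·19/2 = 171
Σ LCP = 0 + 3 + 2 + 4 + 3 + 1 + 2 + 3 + 2 + 7 + 0 + 1 + 3 + 5 + 2 + 3 + 1 + 6 = 48
distinct = 171 − 48 = 123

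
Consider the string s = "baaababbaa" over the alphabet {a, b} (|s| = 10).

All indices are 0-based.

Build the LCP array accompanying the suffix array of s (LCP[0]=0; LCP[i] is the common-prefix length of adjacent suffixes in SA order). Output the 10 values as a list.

[0, 1, 2, 2, 1, 2, 0, 3, 2, 1]

rank→(start, suffix):
  0 → (9, 'a')
  1 → (8, 'aa')
  2 → (1, 'aaababbaa')
  3 → (2, 'aababbaa')
  4 → (3, 'ababbaa')
  5 → (5, 'abbaa')
  6 → (7, 'baa')
  7 → (0, 'baaababbaa')
  8 → (4, 'babbaa')
  9 → (6, 'bbaa')

SA = [9, 8, 1, 2, 3, 5, 7, 0, 4, 6]
i: (SA[i-1],SA[i]) lcp shared
  1: (9,8) 1 'a'
  2: (8,1) 2 'aa'
  3: (1,2) 2 'aa'
  4: (2,3) 1 'a'
  5: (3,5) 2 'ab'
  6: (5,7) 0 ''
  7: (7,0) 3 'baa'
  8: (0,4) 2 'ba'
  9: (4,6) 1 'b'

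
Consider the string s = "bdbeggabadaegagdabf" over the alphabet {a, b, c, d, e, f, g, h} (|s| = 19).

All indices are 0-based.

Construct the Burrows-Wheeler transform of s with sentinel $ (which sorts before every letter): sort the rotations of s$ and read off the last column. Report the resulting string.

rank  rotation              last
    0  $bdbeggabadaegagdabf  f
    1  abadaegagdabf$bdbegg  g
    2  abf$bdbeggabadaegagd  d
    3  adaegagdabf$bdbeggab  b
    4  aegagdabf$bdbeggabad  d
    5  agdabf$bdbeggabadaeg  g
    6  badaegagdabf$bdbegga  a
    7  bdbeggabadaegagdabf$  $
    8  beggabadaegagdabf$bd  d
    9  bf$bdbeggabadaegagda  a
   10  dabf$bdbeggabadaegag  g
   11  daegagdabf$bdbeggaba  a
   12  dbeggabadaegagdabf$b  b
   13  egagdabf$bdbeggabada  a
   14  eggabadaegagdabf$bdb  b
   15  f$bdbeggabadaegagdab  b
   16  gabadaegagdabf$bdbeg  g
   17  gagdabf$bdbeggabadae  e
   18  gdabf$bdbeggabadaega  a
   19  ggabadaegagdabf$bdbe  e

fgdbdga$dagababbgeae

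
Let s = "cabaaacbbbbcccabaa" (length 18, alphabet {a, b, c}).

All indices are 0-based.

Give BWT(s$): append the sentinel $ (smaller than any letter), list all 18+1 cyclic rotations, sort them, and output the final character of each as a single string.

rank  rotation             last
    0  $cabaaacbbbbcccabaa  a
    1  a$cabaaacbbbbcccaba  a
    2  aa$cabaaacbbbbcccab  b
    3  aaacbbbbcccabaa$cab  b
    4  aacbbbbcccabaa$caba  a
    5  abaa$cabaaacbbbbccc  c
    6  abaaacbbbbcccabaa$c  c
    7  acbbbbcccabaa$cabaa  a
    8  baa$cabaaacbbbbccca  a
    9  baaacbbbbcccabaa$ca  a
   10  bbbbcccabaa$cabaaac  c
   11  bbbcccabaa$cabaaacb  b
   12  bbcccabaa$cabaaacbb  b
   13  bcccabaa$cabaaacbbb  b
   14  cabaa$cabaaacbbbbcc  c
   15  cabaaacbbbbcccabaa$  $
   16  cbbbbcccabaa$cabaaa  a
   17  ccabaa$cabaaacbbbbc  c
   18  cccabaa$cabaaacbbbb  b

aabbaccaaacbbbc$acb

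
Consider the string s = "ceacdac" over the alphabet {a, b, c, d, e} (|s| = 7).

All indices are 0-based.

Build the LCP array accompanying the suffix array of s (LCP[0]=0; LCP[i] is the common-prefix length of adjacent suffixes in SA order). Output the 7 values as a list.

rank→(start, suffix):
  0 → (5, 'ac')
  1 → (2, 'acdac')
  2 → (6, 'c')
  3 → (3, 'cdac')
  4 → (0, 'ceacdac')
  5 → (4, 'dac')
  6 → (1, 'eacdac')

SA = [5, 2, 6, 3, 0, 4, 1]
[i] adj suffixes → lcp
  [1] 5/2 → 2 ('ac')
  [2] 2/6 → 0 ('')
  [3] 6/3 → 1 ('c')
  [4] 3/0 → 1 ('c')
  [5] 0/4 → 0 ('')
  [6] 4/1 → 0 ('')

[0, 2, 0, 1, 1, 0, 0]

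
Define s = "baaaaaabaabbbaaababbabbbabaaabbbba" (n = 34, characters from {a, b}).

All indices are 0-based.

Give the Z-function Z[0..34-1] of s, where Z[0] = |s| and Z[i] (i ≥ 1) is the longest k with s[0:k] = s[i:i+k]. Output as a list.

[34, 0, 0, 0, 0, 0, 0, 3, 0, 0, 1, 1, 4, 0, 0, 0, 2, 0, 1, 2, 0, 1, 1, 2, 0, 4, 0, 0, 0, 1, 1, 1, 2, 0]

Z[0]=34
i=1: outside box; Z[1]=0
i=2: outside box; Z[2]=0
i=3: outside box; Z[3]=0
i=4: outside box; Z[4]=0
i=5: outside box; Z[5]=0
i=6: outside box; Z[6]=0
i=7: outside box; Z[7]=3 extend→box=[7,10)
i=8: min(r-i=2, Z[1]=0)=0; Z[8]=0
i=9: min(r-i=1, Z[2]=0)=0; Z[9]=0
i=10: outside box; Z[10]=1 extend→box=[10,11)
i=11: outside box; Z[11]=1 extend→box=[11,12)
i=12: outside box; Z[12]=4 extend→box=[12,16)
i=13: min(r-i=3, Z[1]=0)=0; Z[13]=0
i=14: min(r-i=2, Z[2]=0)=0; Z[14]=0
i=15: min(r-i=1, Z[3]=0)=0; Z[15]=0
i=16: outside box; Z[16]=2 extend→box=[16,18)
i=17: min(r-i=1, Z[1]=0)=0; Z[17]=0
i=18: outside box; Z[18]=1 extend→box=[18,19)
i=19: outside box; Z[19]=2 extend→box=[19,21)
i=20: min(r-i=1, Z[1]=0)=0; Z[20]=0
i=21: outside box; Z[21]=1 extend→box=[21,22)
i=22: outside box; Z[22]=1 extend→box=[22,23)
i=23: outside box; Z[23]=2 extend→box=[23,25)
i=24: min(r-i=1, Z[1]=0)=0; Z[24]=0
i=25: outside box; Z[25]=4 extend→box=[25,29)
i=26: min(r-i=3, Z[1]=0)=0; Z[26]=0
i=27: min(r-i=2, Z[2]=0)=0; Z[27]=0
i=28: min(r-i=1, Z[3]=0)=0; Z[28]=0
i=29: outside box; Z[29]=1 extend→box=[29,30)
i=30: outside box; Z[30]=1 extend→box=[30,31)
i=31: outside box; Z[31]=1 extend→box=[31,32)
i=32: outside box; Z[32]=2 extend→box=[32,34)
i=33: min(r-i=1, Z[1]=0)=0; Z[33]=0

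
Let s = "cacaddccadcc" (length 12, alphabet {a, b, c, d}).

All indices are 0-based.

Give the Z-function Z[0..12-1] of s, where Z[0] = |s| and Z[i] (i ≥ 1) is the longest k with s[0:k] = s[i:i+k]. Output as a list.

[12, 0, 2, 0, 0, 0, 1, 2, 0, 0, 1, 1]

Z[0]=12
i=1: fresh scan; Z[1]=0
i=2: fresh scan; Z[2]=2 scan→box=[2,4)
i=3: min(r-i=1, Z[1]=0)=0; Z[3]=0
i=4: fresh scan; Z[4]=0
i=5: fresh scan; Z[5]=0
i=6: fresh scan; Z[6]=1 scan→box=[6,7)
i=7: fresh scan; Z[7]=2 scan→box=[7,9)
i=8: min(r-i=1, Z[1]=0)=0; Z[8]=0
i=9: fresh scan; Z[9]=0
i=10: fresh scan; Z[10]=1 scan→box=[10,11)
i=11: fresh scan; Z[11]=1 scan→box=[11,12)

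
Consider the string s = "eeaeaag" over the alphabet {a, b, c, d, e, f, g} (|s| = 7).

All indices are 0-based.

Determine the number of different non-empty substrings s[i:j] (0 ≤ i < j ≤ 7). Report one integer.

sorted suffixes:
  #0 SA[0]=4  'aag'
  #1 SA[1]=2  'aeaag'
  #2 SA[2]=5  'ag'
  #3 SA[3]=3  'eaag'
  #4 SA[4]=1  'eaeaag'
  #5 SA[5]=0  'eeaeaag'
  #6 SA[6]=6  'g'

SA = [4, 2, 5, 3, 1, 0, 6]
i: (SA[i-1],SA[i]) lcp shared
  1: (4,2) 1 'a'
  2: (2,5) 1 'a'
  3: (5,3) 0 ''
  4: (3,1) 2 'ea'
  5: (1,0) 1 'e'
  6: (0,6) 0 ''

n(n+1)/2 = 7·8/2 = 28
Σ LCP = 0 + 1 + 1 + 0 + 2 + 1 + 0 = 5
distinct = 28 − 5 = 23

23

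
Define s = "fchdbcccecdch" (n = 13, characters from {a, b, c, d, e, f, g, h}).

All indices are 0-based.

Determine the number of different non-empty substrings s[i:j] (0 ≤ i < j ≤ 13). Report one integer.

rank→(start, suffix):
  0 → (4, 'bcccecdch')
  1 → (5, 'cccecdch')
  2 → (6, 'ccecdch')
  3 → (9, 'cdch')
  4 → (7, 'cecdch')
  5 → (11, 'ch')
  6 → (1, 'chdbcccecdch')
  7 → (3, 'dbcccecdch')
  8 → (10, 'dch')
  9 → (8, 'ecdch')
  10 → (0, 'fchdbcccecdch')
  11 → (12, 'h')
  12 → (2, 'hdbcccecdch')

SA = [4, 5, 6, 9, 7, 11, 1, 3, 10, 8, 0, 12, 2]
i: (SA[i-1],SA[i]) lcp shared
  1: (4,5) 0 ''
  2: (5,6) 2 'cc'
  3: (6,9) 1 'c'
  4: (9,7) 1 'c'
  5: (7,11) 1 'c'
  6: (11,1) 2 'ch'
  7: (1,3) 0 ''
  8: (3,10) 1 'd'
  9: (10,8) 0 ''
  10: (8,0) 0 ''
  11: (0,12) 0 ''
  12: (12,2) 1 'h'

n(n+1)/2 = 13·14/2 = 91
Σ LCP = 0 + 0 + 2 + 1 + 1 + 1 + 2 + 0 + 1 + 0 + 0 + 0 + 1 = 9
distinct = 91 − 9 = 82

82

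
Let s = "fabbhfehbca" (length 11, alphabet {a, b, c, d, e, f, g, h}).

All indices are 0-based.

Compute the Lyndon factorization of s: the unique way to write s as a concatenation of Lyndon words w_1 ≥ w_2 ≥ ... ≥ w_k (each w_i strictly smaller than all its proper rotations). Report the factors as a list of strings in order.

["f", "abbhfehbc", "a"]

emit factor 1: 'f' (i=0, period=1)
emit factor 2: 'abbhfehbc' (i=1, period=9)
emit factor 3: 'a' (i=10, period=1)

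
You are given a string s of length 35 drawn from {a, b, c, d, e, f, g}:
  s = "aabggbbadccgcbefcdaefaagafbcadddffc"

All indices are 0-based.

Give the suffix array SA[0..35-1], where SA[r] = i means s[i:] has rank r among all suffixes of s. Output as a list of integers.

[0, 21, 1, 7, 28, 18, 24, 22, 6, 5, 26, 13, 2, 34, 27, 12, 9, 16, 10, 17, 8, 29, 30, 31, 19, 14, 20, 25, 33, 15, 32, 23, 4, 11, 3]

rank | idx | suffix
   0 |   0 | aabggbbadccgcbefcdaefaagafbcadddffc
   1 |  21 | aagafbcadddffc
   2 |   1 | abggbbadccgcbefcdaefaagafbcadddffc
   3 |   7 | adccgcbefcdaefaagafbcadddffc
   4 |  28 | adddffc
   5 |  18 | aefaagafbcadddffc
   6 |  24 | afbcadddffc
   7 |  22 | agafbcadddffc
   8 |   6 | badccgcbefcdaefaagafbcadddffc
   9 |   5 | bbadccgcbefcdaefaagafbcadddffc
  10 |  26 | bcadddffc
  11 |  13 | befcdaefaagafbcadddffc
  12 |   2 | bggbbadccgcbefcdaefaagafbcadddffc
  13 |  34 | c
  14 |  27 | cadddffc
  15 |  12 | cbefcdaefaagafbcadddffc
  16 |   9 | ccgcbefcdaefaagafbcadddffc
  17 |  16 | cdaefaagafbcadddffc
  18 |  10 | cgcbefcdaefaagafbcadddffc
  19 |  17 | daefaagafbcadddffc
  20 |   8 | dccgcbefcdaefaagafbcadddffc
  21 |  29 | dddffc
  22 |  30 | ddffc
  23 |  31 | dffc
  24 |  19 | efaagafbcadddffc
  25 |  14 | efcdaefaagafbcadddffc
  26 |  20 | faagafbcadddffc
  27 |  25 | fbcadddffc
  28 |  33 | fc
  29 |  15 | fcdaefaagafbcadddffc
  30 |  32 | ffc
  31 |  23 | gafbcadddffc
  32 |   4 | gbbadccgcbefcdaefaagafbcadddffc
  33 |  11 | gcbefcdaefaagafbcadddffc
  34 |   3 | ggbbadccgcbefcdaefaagafbcadddffc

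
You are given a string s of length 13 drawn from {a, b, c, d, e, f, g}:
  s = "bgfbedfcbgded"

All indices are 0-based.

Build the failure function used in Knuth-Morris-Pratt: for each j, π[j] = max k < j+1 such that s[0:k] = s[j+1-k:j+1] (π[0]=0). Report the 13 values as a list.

π[0] = 0
j=1 s[j]='g': π[1]=0 (border '')
j=2 s[j]='f': π[2]=0 (border '')
j=3 s[j]='b': π[3]=1 (border 'b')
j=4 s[j]='e': k: 1→0; π[4]=0 (border '')
j=5 s[j]='d': π[5]=0 (border '')
j=6 s[j]='f': π[6]=0 (border '')
j=7 s[j]='c': π[7]=0 (border '')
j=8 s[j]='b': π[8]=1 (border 'b')
j=9 s[j]='g': π[9]=2 (border 'bg')
j=10 s[j]='d': k: 2→0; π[10]=0 (border '')
j=11 s[j]='e': π[11]=0 (border '')
j=12 s[j]='d': π[12]=0 (border '')

[0, 0, 0, 1, 0, 0, 0, 0, 1, 2, 0, 0, 0]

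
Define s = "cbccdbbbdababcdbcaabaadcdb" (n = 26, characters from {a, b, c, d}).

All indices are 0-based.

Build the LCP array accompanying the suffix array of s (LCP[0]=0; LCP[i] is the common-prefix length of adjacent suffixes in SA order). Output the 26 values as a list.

sorted suffixes:
  #0 SA[0]=17  'aabaadcdb'
  #1 SA[1]=20  'aadcdb'
  #2 SA[2]=18  'abaadcdb'
  #3 SA[3]=9  'ababcdbcaabaadcdb'
  #4 SA[4]=11  'abcdbcaabaadcdb'
  #5 SA[5]=21  'adcdb'
  #6 SA[6]=25  'b'
  #7 SA[7]=19  'baadcdb'
  #8 SA[8]=10  'babcdbcaabaadcdb'
  #9 SA[9]=5  'bbbdababcdbcaabaadcdb'
  #10 SA[10]=6  'bbdababcdbcaabaadcdb'
  #11 SA[11]=15  'bcaabaadcdb'
  #12 SA[12]=1  'bccdbbbdababcdbcaabaadcdb'
  #13 SA[13]=12  'bcdbcaabaadcdb'
  #14 SA[14]=7  'bdababcdbcaabaadcdb'
  #15 SA[15]=16  'caabaadcdb'
  #16 SA[16]=0  'cbccdbbbdababcdbcaabaadcdb'
  #17 SA[17]=2  'ccdbbbdababcdbcaabaadcdb'
  #18 SA[18]=23  'cdb'
  #19 SA[19]=3  'cdbbbdababcdbcaabaadcdb'
  #20 SA[20]=13  'cdbcaabaadcdb'
  #21 SA[21]=8  'dababcdbcaabaadcdb'
  #22 SA[22]=24  'db'
  #23 SA[23]=4  'dbbbdababcdbcaabaadcdb'
  #24 SA[24]=14  'dbcaabaadcdb'
  #25 SA[25]=22  'dcdb'

SA = [17, 20, 18, 9, 11, 21, 25, 19, 10, 5, 6, 15, 1, 12, 7, 16, 0, 2, 23, 3, 13, 8, 24, 4, 14, 22]
[i] adj suffixes → lcp
  [1] 17/20 → 2 ('aa')
  [2] 20/18 → 1 ('a')
  [3] 18/9 → 3 ('aba')
  [4] 9/11 → 2 ('ab')
  [5] 11/21 → 1 ('a')
  [6] 21/25 → 0 ('')
  [7] 25/19 → 1 ('b')
  [8] 19/10 → 2 ('ba')
  [9] 10/5 → 1 ('b')
  [10] 5/6 → 2 ('bb')
  [11] 6/15 → 1 ('b')
  [12] 15/1 → 2 ('bc')
  [13] 1/12 → 2 ('bc')
  [14] 12/7 → 1 ('b')
  [15] 7/16 → 0 ('')
  [16] 16/0 → 1 ('c')
  [17] 0/2 → 1 ('c')
  [18] 2/23 → 1 ('c')
  [19] 23/3 → 3 ('cdb')
  [20] 3/13 → 3 ('cdb')
  [21] 13/8 → 0 ('')
  [22] 8/24 → 1 ('d')
  [23] 24/4 → 2 ('db')
  [24] 4/14 → 2 ('db')
  [25] 14/22 → 1 ('d')

[0, 2, 1, 3, 2, 1, 0, 1, 2, 1, 2, 1, 2, 2, 1, 0, 1, 1, 1, 3, 3, 0, 1, 2, 2, 1]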